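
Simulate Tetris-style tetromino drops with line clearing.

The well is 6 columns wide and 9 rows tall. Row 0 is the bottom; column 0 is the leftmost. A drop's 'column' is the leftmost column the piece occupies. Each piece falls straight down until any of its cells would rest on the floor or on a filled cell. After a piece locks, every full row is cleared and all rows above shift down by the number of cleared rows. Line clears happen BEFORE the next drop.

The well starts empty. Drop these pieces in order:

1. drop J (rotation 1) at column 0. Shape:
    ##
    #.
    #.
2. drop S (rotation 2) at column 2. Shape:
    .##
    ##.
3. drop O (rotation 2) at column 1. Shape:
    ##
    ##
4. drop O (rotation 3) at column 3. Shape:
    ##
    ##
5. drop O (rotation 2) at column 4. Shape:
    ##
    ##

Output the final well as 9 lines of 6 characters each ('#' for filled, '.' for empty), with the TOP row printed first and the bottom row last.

Answer: ......
......
......
....##
.##.##
.####.
##.##.
#..##.
#.##..

Derivation:
Drop 1: J rot1 at col 0 lands with bottom-row=0; cleared 0 line(s) (total 0); column heights now [3 3 0 0 0 0], max=3
Drop 2: S rot2 at col 2 lands with bottom-row=0; cleared 0 line(s) (total 0); column heights now [3 3 1 2 2 0], max=3
Drop 3: O rot2 at col 1 lands with bottom-row=3; cleared 0 line(s) (total 0); column heights now [3 5 5 2 2 0], max=5
Drop 4: O rot3 at col 3 lands with bottom-row=2; cleared 0 line(s) (total 0); column heights now [3 5 5 4 4 0], max=5
Drop 5: O rot2 at col 4 lands with bottom-row=4; cleared 0 line(s) (total 0); column heights now [3 5 5 4 6 6], max=6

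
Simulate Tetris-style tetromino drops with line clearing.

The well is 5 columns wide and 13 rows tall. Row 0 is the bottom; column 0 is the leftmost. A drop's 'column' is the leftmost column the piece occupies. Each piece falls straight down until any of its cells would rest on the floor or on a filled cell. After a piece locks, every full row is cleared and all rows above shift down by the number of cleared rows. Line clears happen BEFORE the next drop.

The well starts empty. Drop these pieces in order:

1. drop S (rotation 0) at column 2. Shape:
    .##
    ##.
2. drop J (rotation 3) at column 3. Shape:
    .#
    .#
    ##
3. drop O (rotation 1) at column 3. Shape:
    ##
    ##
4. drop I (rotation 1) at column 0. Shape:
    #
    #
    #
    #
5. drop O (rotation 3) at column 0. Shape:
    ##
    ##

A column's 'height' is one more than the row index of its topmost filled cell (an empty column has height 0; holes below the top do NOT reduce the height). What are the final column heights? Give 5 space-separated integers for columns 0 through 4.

Answer: 6 6 1 7 7

Derivation:
Drop 1: S rot0 at col 2 lands with bottom-row=0; cleared 0 line(s) (total 0); column heights now [0 0 1 2 2], max=2
Drop 2: J rot3 at col 3 lands with bottom-row=2; cleared 0 line(s) (total 0); column heights now [0 0 1 3 5], max=5
Drop 3: O rot1 at col 3 lands with bottom-row=5; cleared 0 line(s) (total 0); column heights now [0 0 1 7 7], max=7
Drop 4: I rot1 at col 0 lands with bottom-row=0; cleared 0 line(s) (total 0); column heights now [4 0 1 7 7], max=7
Drop 5: O rot3 at col 0 lands with bottom-row=4; cleared 0 line(s) (total 0); column heights now [6 6 1 7 7], max=7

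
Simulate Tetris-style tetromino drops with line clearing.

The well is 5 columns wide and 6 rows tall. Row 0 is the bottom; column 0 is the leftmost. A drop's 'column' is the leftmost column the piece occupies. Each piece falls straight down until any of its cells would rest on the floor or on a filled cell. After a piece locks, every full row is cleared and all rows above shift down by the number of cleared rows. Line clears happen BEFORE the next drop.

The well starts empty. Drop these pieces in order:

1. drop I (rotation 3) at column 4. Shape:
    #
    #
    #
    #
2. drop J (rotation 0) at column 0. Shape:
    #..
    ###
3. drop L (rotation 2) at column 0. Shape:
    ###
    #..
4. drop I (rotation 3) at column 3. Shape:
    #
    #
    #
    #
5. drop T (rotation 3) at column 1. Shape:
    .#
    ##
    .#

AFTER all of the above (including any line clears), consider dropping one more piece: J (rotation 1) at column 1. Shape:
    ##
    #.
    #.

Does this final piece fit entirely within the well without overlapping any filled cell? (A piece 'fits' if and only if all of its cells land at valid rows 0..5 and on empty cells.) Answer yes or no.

Drop 1: I rot3 at col 4 lands with bottom-row=0; cleared 0 line(s) (total 0); column heights now [0 0 0 0 4], max=4
Drop 2: J rot0 at col 0 lands with bottom-row=0; cleared 0 line(s) (total 0); column heights now [2 1 1 0 4], max=4
Drop 3: L rot2 at col 0 lands with bottom-row=2; cleared 0 line(s) (total 0); column heights now [4 4 4 0 4], max=4
Drop 4: I rot3 at col 3 lands with bottom-row=0; cleared 2 line(s) (total 2); column heights now [2 0 0 2 2], max=2
Drop 5: T rot3 at col 1 lands with bottom-row=0; cleared 1 line(s) (total 3); column heights now [1 0 2 1 1], max=2
Test piece J rot1 at col 1 (width 2): heights before test = [1 0 2 1 1]; fits = True

Answer: yes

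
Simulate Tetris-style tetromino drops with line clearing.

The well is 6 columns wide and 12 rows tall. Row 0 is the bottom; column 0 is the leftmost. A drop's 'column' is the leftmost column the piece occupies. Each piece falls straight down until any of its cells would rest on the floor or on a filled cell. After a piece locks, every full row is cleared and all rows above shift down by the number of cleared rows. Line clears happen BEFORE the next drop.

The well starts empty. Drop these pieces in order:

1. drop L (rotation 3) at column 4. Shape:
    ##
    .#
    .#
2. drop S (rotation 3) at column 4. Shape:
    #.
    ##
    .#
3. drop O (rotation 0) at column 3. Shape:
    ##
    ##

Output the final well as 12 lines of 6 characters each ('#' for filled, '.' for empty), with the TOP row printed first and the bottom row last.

Drop 1: L rot3 at col 4 lands with bottom-row=0; cleared 0 line(s) (total 0); column heights now [0 0 0 0 3 3], max=3
Drop 2: S rot3 at col 4 lands with bottom-row=3; cleared 0 line(s) (total 0); column heights now [0 0 0 0 6 5], max=6
Drop 3: O rot0 at col 3 lands with bottom-row=6; cleared 0 line(s) (total 0); column heights now [0 0 0 8 8 5], max=8

Answer: ......
......
......
......
...##.
...##.
....#.
....##
.....#
....##
.....#
.....#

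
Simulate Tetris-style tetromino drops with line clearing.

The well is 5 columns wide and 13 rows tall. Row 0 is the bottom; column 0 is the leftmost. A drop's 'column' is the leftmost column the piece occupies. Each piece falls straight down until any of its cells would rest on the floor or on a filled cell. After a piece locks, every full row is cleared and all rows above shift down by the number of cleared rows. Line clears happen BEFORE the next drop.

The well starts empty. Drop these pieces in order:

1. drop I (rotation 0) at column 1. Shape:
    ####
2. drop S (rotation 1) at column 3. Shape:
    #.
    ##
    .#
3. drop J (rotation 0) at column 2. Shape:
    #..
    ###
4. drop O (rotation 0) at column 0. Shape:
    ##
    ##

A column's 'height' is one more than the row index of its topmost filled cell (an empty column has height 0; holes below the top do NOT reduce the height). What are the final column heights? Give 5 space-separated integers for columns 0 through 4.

Drop 1: I rot0 at col 1 lands with bottom-row=0; cleared 0 line(s) (total 0); column heights now [0 1 1 1 1], max=1
Drop 2: S rot1 at col 3 lands with bottom-row=1; cleared 0 line(s) (total 0); column heights now [0 1 1 4 3], max=4
Drop 3: J rot0 at col 2 lands with bottom-row=4; cleared 0 line(s) (total 0); column heights now [0 1 6 5 5], max=6
Drop 4: O rot0 at col 0 lands with bottom-row=1; cleared 0 line(s) (total 0); column heights now [3 3 6 5 5], max=6

Answer: 3 3 6 5 5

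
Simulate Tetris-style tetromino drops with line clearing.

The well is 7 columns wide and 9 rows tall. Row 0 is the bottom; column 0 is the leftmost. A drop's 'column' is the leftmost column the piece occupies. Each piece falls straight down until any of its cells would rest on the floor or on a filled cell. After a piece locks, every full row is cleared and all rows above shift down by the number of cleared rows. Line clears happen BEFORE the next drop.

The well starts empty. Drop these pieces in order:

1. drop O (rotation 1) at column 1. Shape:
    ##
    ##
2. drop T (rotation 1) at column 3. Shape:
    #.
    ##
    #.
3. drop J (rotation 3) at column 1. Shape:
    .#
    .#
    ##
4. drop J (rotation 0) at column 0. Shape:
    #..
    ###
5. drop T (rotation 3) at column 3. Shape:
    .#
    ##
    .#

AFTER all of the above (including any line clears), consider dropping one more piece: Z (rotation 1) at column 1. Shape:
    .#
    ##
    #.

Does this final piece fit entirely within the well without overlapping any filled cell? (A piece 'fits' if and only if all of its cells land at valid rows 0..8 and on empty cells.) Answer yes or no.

Answer: yes

Derivation:
Drop 1: O rot1 at col 1 lands with bottom-row=0; cleared 0 line(s) (total 0); column heights now [0 2 2 0 0 0 0], max=2
Drop 2: T rot1 at col 3 lands with bottom-row=0; cleared 0 line(s) (total 0); column heights now [0 2 2 3 2 0 0], max=3
Drop 3: J rot3 at col 1 lands with bottom-row=2; cleared 0 line(s) (total 0); column heights now [0 3 5 3 2 0 0], max=5
Drop 4: J rot0 at col 0 lands with bottom-row=5; cleared 0 line(s) (total 0); column heights now [7 6 6 3 2 0 0], max=7
Drop 5: T rot3 at col 3 lands with bottom-row=2; cleared 0 line(s) (total 0); column heights now [7 6 6 4 5 0 0], max=7
Test piece Z rot1 at col 1 (width 2): heights before test = [7 6 6 4 5 0 0]; fits = True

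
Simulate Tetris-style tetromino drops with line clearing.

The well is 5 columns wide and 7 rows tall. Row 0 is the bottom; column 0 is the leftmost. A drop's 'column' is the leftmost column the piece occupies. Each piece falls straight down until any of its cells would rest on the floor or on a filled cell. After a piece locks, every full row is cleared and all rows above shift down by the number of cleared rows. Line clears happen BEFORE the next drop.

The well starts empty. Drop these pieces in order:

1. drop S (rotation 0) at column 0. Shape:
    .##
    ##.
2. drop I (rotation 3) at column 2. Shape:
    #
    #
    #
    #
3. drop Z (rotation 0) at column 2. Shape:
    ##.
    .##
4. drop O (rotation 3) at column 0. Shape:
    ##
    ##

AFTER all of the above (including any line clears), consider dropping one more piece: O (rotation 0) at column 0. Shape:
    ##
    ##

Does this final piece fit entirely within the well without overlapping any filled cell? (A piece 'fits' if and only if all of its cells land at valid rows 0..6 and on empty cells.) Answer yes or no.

Answer: yes

Derivation:
Drop 1: S rot0 at col 0 lands with bottom-row=0; cleared 0 line(s) (total 0); column heights now [1 2 2 0 0], max=2
Drop 2: I rot3 at col 2 lands with bottom-row=2; cleared 0 line(s) (total 0); column heights now [1 2 6 0 0], max=6
Drop 3: Z rot0 at col 2 lands with bottom-row=5; cleared 0 line(s) (total 0); column heights now [1 2 7 7 6], max=7
Drop 4: O rot3 at col 0 lands with bottom-row=2; cleared 0 line(s) (total 0); column heights now [4 4 7 7 6], max=7
Test piece O rot0 at col 0 (width 2): heights before test = [4 4 7 7 6]; fits = True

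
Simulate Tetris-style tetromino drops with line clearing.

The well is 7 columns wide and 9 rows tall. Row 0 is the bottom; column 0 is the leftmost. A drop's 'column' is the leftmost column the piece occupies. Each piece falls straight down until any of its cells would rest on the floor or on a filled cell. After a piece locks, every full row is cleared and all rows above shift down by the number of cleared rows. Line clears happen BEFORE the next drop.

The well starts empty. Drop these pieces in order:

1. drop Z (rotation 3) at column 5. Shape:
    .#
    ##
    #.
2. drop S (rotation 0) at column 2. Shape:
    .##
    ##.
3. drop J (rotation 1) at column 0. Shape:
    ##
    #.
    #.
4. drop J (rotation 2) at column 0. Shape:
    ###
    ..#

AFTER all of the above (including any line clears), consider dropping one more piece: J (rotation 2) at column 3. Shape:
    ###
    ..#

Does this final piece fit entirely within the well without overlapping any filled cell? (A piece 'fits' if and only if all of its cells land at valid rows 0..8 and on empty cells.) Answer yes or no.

Drop 1: Z rot3 at col 5 lands with bottom-row=0; cleared 0 line(s) (total 0); column heights now [0 0 0 0 0 2 3], max=3
Drop 2: S rot0 at col 2 lands with bottom-row=0; cleared 0 line(s) (total 0); column heights now [0 0 1 2 2 2 3], max=3
Drop 3: J rot1 at col 0 lands with bottom-row=0; cleared 0 line(s) (total 0); column heights now [3 3 1 2 2 2 3], max=3
Drop 4: J rot2 at col 0 lands with bottom-row=2; cleared 0 line(s) (total 0); column heights now [4 4 4 2 2 2 3], max=4
Test piece J rot2 at col 3 (width 3): heights before test = [4 4 4 2 2 2 3]; fits = True

Answer: yes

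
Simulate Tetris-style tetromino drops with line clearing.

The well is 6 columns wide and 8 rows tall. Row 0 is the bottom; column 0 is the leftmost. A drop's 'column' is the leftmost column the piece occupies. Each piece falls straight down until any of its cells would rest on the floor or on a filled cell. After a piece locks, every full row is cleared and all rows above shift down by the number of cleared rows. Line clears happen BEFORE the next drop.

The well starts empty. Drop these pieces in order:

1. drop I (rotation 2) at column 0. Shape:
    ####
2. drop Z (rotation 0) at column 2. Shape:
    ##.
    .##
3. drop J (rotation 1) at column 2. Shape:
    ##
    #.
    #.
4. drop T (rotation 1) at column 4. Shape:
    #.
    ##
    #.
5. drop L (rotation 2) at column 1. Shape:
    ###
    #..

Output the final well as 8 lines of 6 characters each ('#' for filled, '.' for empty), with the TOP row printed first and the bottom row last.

Drop 1: I rot2 at col 0 lands with bottom-row=0; cleared 0 line(s) (total 0); column heights now [1 1 1 1 0 0], max=1
Drop 2: Z rot0 at col 2 lands with bottom-row=1; cleared 0 line(s) (total 0); column heights now [1 1 3 3 2 0], max=3
Drop 3: J rot1 at col 2 lands with bottom-row=3; cleared 0 line(s) (total 0); column heights now [1 1 6 6 2 0], max=6
Drop 4: T rot1 at col 4 lands with bottom-row=2; cleared 0 line(s) (total 0); column heights now [1 1 6 6 5 4], max=6
Drop 5: L rot2 at col 1 lands with bottom-row=5; cleared 0 line(s) (total 0); column heights now [1 7 7 7 5 4], max=7

Answer: ......
.###..
.###..
..#.#.
..#.##
..###.
...##.
####..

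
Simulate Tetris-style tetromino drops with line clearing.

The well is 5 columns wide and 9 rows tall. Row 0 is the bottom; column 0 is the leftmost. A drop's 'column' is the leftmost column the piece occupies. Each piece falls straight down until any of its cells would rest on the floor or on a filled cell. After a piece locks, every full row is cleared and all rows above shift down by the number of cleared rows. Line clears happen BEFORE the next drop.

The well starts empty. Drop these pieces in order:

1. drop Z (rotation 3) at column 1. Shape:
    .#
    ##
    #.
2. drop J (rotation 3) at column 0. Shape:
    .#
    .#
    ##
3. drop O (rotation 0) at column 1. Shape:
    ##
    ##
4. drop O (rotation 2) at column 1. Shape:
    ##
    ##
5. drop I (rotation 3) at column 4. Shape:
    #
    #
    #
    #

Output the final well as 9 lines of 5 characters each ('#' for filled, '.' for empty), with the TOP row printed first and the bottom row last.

Drop 1: Z rot3 at col 1 lands with bottom-row=0; cleared 0 line(s) (total 0); column heights now [0 2 3 0 0], max=3
Drop 2: J rot3 at col 0 lands with bottom-row=2; cleared 0 line(s) (total 0); column heights now [3 5 3 0 0], max=5
Drop 3: O rot0 at col 1 lands with bottom-row=5; cleared 0 line(s) (total 0); column heights now [3 7 7 0 0], max=7
Drop 4: O rot2 at col 1 lands with bottom-row=7; cleared 0 line(s) (total 0); column heights now [3 9 9 0 0], max=9
Drop 5: I rot3 at col 4 lands with bottom-row=0; cleared 0 line(s) (total 0); column heights now [3 9 9 0 4], max=9

Answer: .##..
.##..
.##..
.##..
.#...
.#..#
###.#
.##.#
.#..#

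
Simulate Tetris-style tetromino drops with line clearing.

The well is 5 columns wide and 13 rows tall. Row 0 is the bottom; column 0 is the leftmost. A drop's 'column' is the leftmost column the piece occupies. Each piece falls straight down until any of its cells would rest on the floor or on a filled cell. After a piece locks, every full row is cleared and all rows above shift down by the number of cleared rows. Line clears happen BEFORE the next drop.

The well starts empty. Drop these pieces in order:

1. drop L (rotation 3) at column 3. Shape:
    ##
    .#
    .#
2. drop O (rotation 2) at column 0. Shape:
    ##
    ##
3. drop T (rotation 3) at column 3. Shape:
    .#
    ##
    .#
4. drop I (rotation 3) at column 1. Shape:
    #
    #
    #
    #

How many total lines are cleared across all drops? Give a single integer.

Answer: 0

Derivation:
Drop 1: L rot3 at col 3 lands with bottom-row=0; cleared 0 line(s) (total 0); column heights now [0 0 0 3 3], max=3
Drop 2: O rot2 at col 0 lands with bottom-row=0; cleared 0 line(s) (total 0); column heights now [2 2 0 3 3], max=3
Drop 3: T rot3 at col 3 lands with bottom-row=3; cleared 0 line(s) (total 0); column heights now [2 2 0 5 6], max=6
Drop 4: I rot3 at col 1 lands with bottom-row=2; cleared 0 line(s) (total 0); column heights now [2 6 0 5 6], max=6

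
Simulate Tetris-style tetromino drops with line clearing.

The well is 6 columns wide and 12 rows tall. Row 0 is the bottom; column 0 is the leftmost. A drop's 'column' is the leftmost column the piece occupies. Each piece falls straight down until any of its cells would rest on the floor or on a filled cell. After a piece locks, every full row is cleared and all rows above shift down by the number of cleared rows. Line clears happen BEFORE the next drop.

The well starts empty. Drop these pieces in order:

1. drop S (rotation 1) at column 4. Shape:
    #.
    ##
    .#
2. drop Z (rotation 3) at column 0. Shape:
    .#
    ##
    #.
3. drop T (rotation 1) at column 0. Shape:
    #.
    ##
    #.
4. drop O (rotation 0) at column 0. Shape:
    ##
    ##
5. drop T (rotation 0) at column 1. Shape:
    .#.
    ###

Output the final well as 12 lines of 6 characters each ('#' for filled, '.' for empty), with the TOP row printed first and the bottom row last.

Answer: ......
......
......
..#...
.###..
##....
##....
#.....
##....
##..#.
##..##
#....#

Derivation:
Drop 1: S rot1 at col 4 lands with bottom-row=0; cleared 0 line(s) (total 0); column heights now [0 0 0 0 3 2], max=3
Drop 2: Z rot3 at col 0 lands with bottom-row=0; cleared 0 line(s) (total 0); column heights now [2 3 0 0 3 2], max=3
Drop 3: T rot1 at col 0 lands with bottom-row=2; cleared 0 line(s) (total 0); column heights now [5 4 0 0 3 2], max=5
Drop 4: O rot0 at col 0 lands with bottom-row=5; cleared 0 line(s) (total 0); column heights now [7 7 0 0 3 2], max=7
Drop 5: T rot0 at col 1 lands with bottom-row=7; cleared 0 line(s) (total 0); column heights now [7 8 9 8 3 2], max=9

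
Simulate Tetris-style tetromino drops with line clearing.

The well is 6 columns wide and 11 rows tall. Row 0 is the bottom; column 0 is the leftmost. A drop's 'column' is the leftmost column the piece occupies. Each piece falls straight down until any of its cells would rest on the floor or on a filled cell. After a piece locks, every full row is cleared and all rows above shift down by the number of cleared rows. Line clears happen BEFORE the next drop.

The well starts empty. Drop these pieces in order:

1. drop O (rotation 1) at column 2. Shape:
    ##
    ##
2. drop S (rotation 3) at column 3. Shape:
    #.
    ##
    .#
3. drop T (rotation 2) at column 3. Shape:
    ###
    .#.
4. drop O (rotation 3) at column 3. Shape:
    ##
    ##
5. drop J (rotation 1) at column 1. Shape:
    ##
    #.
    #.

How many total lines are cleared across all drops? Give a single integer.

Answer: 0

Derivation:
Drop 1: O rot1 at col 2 lands with bottom-row=0; cleared 0 line(s) (total 0); column heights now [0 0 2 2 0 0], max=2
Drop 2: S rot3 at col 3 lands with bottom-row=1; cleared 0 line(s) (total 0); column heights now [0 0 2 4 3 0], max=4
Drop 3: T rot2 at col 3 lands with bottom-row=3; cleared 0 line(s) (total 0); column heights now [0 0 2 5 5 5], max=5
Drop 4: O rot3 at col 3 lands with bottom-row=5; cleared 0 line(s) (total 0); column heights now [0 0 2 7 7 5], max=7
Drop 5: J rot1 at col 1 lands with bottom-row=0; cleared 0 line(s) (total 0); column heights now [0 3 3 7 7 5], max=7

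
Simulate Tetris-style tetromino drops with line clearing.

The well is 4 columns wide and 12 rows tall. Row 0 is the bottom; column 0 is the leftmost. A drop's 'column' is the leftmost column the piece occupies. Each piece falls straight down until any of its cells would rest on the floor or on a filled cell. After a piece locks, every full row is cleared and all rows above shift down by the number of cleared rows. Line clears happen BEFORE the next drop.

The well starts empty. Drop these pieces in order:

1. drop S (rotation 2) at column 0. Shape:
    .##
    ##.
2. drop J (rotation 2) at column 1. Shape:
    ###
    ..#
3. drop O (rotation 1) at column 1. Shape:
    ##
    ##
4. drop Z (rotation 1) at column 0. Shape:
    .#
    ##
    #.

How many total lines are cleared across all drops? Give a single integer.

Drop 1: S rot2 at col 0 lands with bottom-row=0; cleared 0 line(s) (total 0); column heights now [1 2 2 0], max=2
Drop 2: J rot2 at col 1 lands with bottom-row=1; cleared 0 line(s) (total 0); column heights now [1 3 3 3], max=3
Drop 3: O rot1 at col 1 lands with bottom-row=3; cleared 0 line(s) (total 0); column heights now [1 5 5 3], max=5
Drop 4: Z rot1 at col 0 lands with bottom-row=4; cleared 0 line(s) (total 0); column heights now [6 7 5 3], max=7

Answer: 0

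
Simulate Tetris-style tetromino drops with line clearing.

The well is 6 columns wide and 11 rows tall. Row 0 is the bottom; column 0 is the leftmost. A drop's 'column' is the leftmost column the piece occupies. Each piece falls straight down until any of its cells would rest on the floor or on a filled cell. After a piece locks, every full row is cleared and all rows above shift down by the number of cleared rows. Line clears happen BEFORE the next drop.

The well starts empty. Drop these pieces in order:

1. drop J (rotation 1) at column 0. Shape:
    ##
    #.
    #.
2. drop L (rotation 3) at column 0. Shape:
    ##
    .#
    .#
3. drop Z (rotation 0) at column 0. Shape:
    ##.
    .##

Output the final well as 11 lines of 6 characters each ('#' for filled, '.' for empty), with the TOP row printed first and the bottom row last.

Answer: ......
......
......
##....
.##...
##....
.#....
.#....
##....
#.....
#.....

Derivation:
Drop 1: J rot1 at col 0 lands with bottom-row=0; cleared 0 line(s) (total 0); column heights now [3 3 0 0 0 0], max=3
Drop 2: L rot3 at col 0 lands with bottom-row=3; cleared 0 line(s) (total 0); column heights now [6 6 0 0 0 0], max=6
Drop 3: Z rot0 at col 0 lands with bottom-row=6; cleared 0 line(s) (total 0); column heights now [8 8 7 0 0 0], max=8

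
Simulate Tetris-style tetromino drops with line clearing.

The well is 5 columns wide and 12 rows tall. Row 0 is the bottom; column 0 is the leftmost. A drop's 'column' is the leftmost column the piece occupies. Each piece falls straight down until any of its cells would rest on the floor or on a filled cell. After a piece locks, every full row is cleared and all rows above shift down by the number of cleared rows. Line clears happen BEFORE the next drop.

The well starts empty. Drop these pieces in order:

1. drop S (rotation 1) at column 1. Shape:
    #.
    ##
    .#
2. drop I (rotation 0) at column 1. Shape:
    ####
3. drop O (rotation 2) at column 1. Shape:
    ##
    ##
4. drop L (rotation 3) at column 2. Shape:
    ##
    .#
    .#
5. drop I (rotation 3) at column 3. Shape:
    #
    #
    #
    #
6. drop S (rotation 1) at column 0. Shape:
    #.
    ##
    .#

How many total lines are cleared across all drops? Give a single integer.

Answer: 0

Derivation:
Drop 1: S rot1 at col 1 lands with bottom-row=0; cleared 0 line(s) (total 0); column heights now [0 3 2 0 0], max=3
Drop 2: I rot0 at col 1 lands with bottom-row=3; cleared 0 line(s) (total 0); column heights now [0 4 4 4 4], max=4
Drop 3: O rot2 at col 1 lands with bottom-row=4; cleared 0 line(s) (total 0); column heights now [0 6 6 4 4], max=6
Drop 4: L rot3 at col 2 lands with bottom-row=4; cleared 0 line(s) (total 0); column heights now [0 6 7 7 4], max=7
Drop 5: I rot3 at col 3 lands with bottom-row=7; cleared 0 line(s) (total 0); column heights now [0 6 7 11 4], max=11
Drop 6: S rot1 at col 0 lands with bottom-row=6; cleared 0 line(s) (total 0); column heights now [9 8 7 11 4], max=11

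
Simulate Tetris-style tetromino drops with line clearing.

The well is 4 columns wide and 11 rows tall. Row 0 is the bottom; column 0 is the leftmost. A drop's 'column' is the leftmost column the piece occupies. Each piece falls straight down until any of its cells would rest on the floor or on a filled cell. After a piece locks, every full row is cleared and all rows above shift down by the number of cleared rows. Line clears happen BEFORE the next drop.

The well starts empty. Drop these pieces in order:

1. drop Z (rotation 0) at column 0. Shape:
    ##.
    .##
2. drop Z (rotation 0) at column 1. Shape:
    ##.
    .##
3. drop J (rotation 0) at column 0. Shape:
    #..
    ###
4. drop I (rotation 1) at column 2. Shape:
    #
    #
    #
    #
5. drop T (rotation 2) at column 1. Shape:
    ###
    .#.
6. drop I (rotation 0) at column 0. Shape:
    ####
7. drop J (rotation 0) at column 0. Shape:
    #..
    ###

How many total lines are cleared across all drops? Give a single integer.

Answer: 2

Derivation:
Drop 1: Z rot0 at col 0 lands with bottom-row=0; cleared 0 line(s) (total 0); column heights now [2 2 1 0], max=2
Drop 2: Z rot0 at col 1 lands with bottom-row=1; cleared 1 line(s) (total 1); column heights now [0 2 2 0], max=2
Drop 3: J rot0 at col 0 lands with bottom-row=2; cleared 0 line(s) (total 1); column heights now [4 3 3 0], max=4
Drop 4: I rot1 at col 2 lands with bottom-row=3; cleared 0 line(s) (total 1); column heights now [4 3 7 0], max=7
Drop 5: T rot2 at col 1 lands with bottom-row=7; cleared 0 line(s) (total 1); column heights now [4 9 9 9], max=9
Drop 6: I rot0 at col 0 lands with bottom-row=9; cleared 1 line(s) (total 2); column heights now [4 9 9 9], max=9
Drop 7: J rot0 at col 0 lands with bottom-row=9; cleared 0 line(s) (total 2); column heights now [11 10 10 9], max=11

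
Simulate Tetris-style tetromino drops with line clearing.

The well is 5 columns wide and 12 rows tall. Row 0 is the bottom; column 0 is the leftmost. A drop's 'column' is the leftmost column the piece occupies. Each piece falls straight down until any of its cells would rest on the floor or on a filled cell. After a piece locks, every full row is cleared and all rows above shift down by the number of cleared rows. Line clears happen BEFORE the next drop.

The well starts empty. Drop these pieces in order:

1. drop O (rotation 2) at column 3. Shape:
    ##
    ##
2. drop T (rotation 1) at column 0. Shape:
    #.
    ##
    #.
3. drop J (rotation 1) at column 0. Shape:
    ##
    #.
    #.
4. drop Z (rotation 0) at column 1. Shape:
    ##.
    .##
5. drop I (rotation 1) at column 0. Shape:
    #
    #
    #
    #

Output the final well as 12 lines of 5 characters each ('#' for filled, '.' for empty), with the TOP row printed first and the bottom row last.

Drop 1: O rot2 at col 3 lands with bottom-row=0; cleared 0 line(s) (total 0); column heights now [0 0 0 2 2], max=2
Drop 2: T rot1 at col 0 lands with bottom-row=0; cleared 0 line(s) (total 0); column heights now [3 2 0 2 2], max=3
Drop 3: J rot1 at col 0 lands with bottom-row=3; cleared 0 line(s) (total 0); column heights now [6 6 0 2 2], max=6
Drop 4: Z rot0 at col 1 lands with bottom-row=5; cleared 0 line(s) (total 0); column heights now [6 7 7 6 2], max=7
Drop 5: I rot1 at col 0 lands with bottom-row=6; cleared 0 line(s) (total 0); column heights now [10 7 7 6 2], max=10

Answer: .....
.....
#....
#....
#....
###..
####.
#....
#....
#....
##.##
#..##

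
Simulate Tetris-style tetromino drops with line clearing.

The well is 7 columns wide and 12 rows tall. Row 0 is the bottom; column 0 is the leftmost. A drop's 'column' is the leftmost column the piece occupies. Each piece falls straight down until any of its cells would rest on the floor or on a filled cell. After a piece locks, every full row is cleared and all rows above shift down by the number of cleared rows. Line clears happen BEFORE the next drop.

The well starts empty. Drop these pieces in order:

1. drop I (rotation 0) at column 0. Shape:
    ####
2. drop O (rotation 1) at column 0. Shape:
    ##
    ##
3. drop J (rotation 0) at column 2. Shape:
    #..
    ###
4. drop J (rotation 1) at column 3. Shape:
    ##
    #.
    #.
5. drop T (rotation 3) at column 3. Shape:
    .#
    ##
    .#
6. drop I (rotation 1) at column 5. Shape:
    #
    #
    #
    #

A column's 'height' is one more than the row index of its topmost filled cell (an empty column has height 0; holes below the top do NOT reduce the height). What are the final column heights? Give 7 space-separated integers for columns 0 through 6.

Answer: 3 3 3 7 8 4 0

Derivation:
Drop 1: I rot0 at col 0 lands with bottom-row=0; cleared 0 line(s) (total 0); column heights now [1 1 1 1 0 0 0], max=1
Drop 2: O rot1 at col 0 lands with bottom-row=1; cleared 0 line(s) (total 0); column heights now [3 3 1 1 0 0 0], max=3
Drop 3: J rot0 at col 2 lands with bottom-row=1; cleared 0 line(s) (total 0); column heights now [3 3 3 2 2 0 0], max=3
Drop 4: J rot1 at col 3 lands with bottom-row=2; cleared 0 line(s) (total 0); column heights now [3 3 3 5 5 0 0], max=5
Drop 5: T rot3 at col 3 lands with bottom-row=5; cleared 0 line(s) (total 0); column heights now [3 3 3 7 8 0 0], max=8
Drop 6: I rot1 at col 5 lands with bottom-row=0; cleared 0 line(s) (total 0); column heights now [3 3 3 7 8 4 0], max=8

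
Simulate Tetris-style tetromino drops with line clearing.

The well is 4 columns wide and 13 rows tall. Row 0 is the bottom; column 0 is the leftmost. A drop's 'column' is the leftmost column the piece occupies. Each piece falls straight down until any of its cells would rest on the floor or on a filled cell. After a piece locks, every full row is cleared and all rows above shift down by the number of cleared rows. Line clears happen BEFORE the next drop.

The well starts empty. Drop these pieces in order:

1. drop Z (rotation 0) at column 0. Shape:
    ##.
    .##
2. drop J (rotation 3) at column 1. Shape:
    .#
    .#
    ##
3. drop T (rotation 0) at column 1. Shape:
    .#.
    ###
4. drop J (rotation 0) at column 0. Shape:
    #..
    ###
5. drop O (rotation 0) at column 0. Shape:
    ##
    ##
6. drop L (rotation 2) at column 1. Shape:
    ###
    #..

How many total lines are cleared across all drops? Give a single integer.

Drop 1: Z rot0 at col 0 lands with bottom-row=0; cleared 0 line(s) (total 0); column heights now [2 2 1 0], max=2
Drop 2: J rot3 at col 1 lands with bottom-row=2; cleared 0 line(s) (total 0); column heights now [2 3 5 0], max=5
Drop 3: T rot0 at col 1 lands with bottom-row=5; cleared 0 line(s) (total 0); column heights now [2 6 7 6], max=7
Drop 4: J rot0 at col 0 lands with bottom-row=7; cleared 0 line(s) (total 0); column heights now [9 8 8 6], max=9
Drop 5: O rot0 at col 0 lands with bottom-row=9; cleared 0 line(s) (total 0); column heights now [11 11 8 6], max=11
Drop 6: L rot2 at col 1 lands with bottom-row=11; cleared 0 line(s) (total 0); column heights now [11 13 13 13], max=13

Answer: 0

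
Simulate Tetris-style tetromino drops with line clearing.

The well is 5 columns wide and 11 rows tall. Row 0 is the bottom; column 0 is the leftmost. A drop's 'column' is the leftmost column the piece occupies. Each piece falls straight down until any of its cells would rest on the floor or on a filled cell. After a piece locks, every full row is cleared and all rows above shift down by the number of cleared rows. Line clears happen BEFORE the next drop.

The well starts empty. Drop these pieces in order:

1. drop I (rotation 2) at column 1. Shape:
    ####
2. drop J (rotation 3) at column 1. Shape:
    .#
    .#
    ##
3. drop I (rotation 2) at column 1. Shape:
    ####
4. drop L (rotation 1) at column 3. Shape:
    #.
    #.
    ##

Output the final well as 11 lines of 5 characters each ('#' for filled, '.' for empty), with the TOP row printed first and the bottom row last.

Drop 1: I rot2 at col 1 lands with bottom-row=0; cleared 0 line(s) (total 0); column heights now [0 1 1 1 1], max=1
Drop 2: J rot3 at col 1 lands with bottom-row=1; cleared 0 line(s) (total 0); column heights now [0 2 4 1 1], max=4
Drop 3: I rot2 at col 1 lands with bottom-row=4; cleared 0 line(s) (total 0); column heights now [0 5 5 5 5], max=5
Drop 4: L rot1 at col 3 lands with bottom-row=5; cleared 0 line(s) (total 0); column heights now [0 5 5 8 6], max=8

Answer: .....
.....
.....
...#.
...#.
...##
.####
..#..
..#..
.##..
.####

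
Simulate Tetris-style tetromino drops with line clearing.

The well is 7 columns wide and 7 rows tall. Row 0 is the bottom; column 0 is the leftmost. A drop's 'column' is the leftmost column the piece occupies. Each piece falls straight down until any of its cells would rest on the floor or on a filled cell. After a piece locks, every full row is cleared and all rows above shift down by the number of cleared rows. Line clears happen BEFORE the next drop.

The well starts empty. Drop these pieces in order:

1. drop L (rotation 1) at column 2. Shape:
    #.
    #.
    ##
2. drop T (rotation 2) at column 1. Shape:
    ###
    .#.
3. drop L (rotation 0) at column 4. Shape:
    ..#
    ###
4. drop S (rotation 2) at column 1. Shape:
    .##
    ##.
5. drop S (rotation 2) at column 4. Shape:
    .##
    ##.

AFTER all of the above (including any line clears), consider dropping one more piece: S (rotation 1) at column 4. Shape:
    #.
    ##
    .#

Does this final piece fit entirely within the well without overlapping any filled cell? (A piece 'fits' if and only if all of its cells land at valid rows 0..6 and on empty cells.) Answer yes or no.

Drop 1: L rot1 at col 2 lands with bottom-row=0; cleared 0 line(s) (total 0); column heights now [0 0 3 1 0 0 0], max=3
Drop 2: T rot2 at col 1 lands with bottom-row=3; cleared 0 line(s) (total 0); column heights now [0 5 5 5 0 0 0], max=5
Drop 3: L rot0 at col 4 lands with bottom-row=0; cleared 0 line(s) (total 0); column heights now [0 5 5 5 1 1 2], max=5
Drop 4: S rot2 at col 1 lands with bottom-row=5; cleared 0 line(s) (total 0); column heights now [0 6 7 7 1 1 2], max=7
Drop 5: S rot2 at col 4 lands with bottom-row=1; cleared 0 line(s) (total 0); column heights now [0 6 7 7 2 3 3], max=7
Test piece S rot1 at col 4 (width 2): heights before test = [0 6 7 7 2 3 3]; fits = True

Answer: yes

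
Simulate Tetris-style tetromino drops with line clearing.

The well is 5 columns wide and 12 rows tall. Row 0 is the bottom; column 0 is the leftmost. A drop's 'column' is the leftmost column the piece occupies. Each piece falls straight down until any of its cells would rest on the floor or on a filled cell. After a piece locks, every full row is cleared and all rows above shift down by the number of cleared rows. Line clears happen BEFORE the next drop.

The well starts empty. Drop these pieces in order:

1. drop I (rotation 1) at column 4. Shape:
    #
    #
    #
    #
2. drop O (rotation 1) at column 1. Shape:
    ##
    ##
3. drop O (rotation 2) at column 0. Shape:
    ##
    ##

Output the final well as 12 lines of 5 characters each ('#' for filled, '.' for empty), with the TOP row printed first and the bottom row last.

Answer: .....
.....
.....
.....
.....
.....
.....
.....
##..#
##..#
.##.#
.##.#

Derivation:
Drop 1: I rot1 at col 4 lands with bottom-row=0; cleared 0 line(s) (total 0); column heights now [0 0 0 0 4], max=4
Drop 2: O rot1 at col 1 lands with bottom-row=0; cleared 0 line(s) (total 0); column heights now [0 2 2 0 4], max=4
Drop 3: O rot2 at col 0 lands with bottom-row=2; cleared 0 line(s) (total 0); column heights now [4 4 2 0 4], max=4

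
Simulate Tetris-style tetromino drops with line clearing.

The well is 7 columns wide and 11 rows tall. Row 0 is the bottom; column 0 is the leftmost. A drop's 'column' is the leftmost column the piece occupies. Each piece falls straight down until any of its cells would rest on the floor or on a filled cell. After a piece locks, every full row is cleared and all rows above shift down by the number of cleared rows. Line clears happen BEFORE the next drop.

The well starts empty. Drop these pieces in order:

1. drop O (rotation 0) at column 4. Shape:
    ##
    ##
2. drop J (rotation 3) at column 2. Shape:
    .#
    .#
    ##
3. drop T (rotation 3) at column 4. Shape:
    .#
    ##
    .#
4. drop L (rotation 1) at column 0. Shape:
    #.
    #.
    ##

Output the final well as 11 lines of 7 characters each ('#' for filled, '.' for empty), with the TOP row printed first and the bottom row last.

Drop 1: O rot0 at col 4 lands with bottom-row=0; cleared 0 line(s) (total 0); column heights now [0 0 0 0 2 2 0], max=2
Drop 2: J rot3 at col 2 lands with bottom-row=0; cleared 0 line(s) (total 0); column heights now [0 0 1 3 2 2 0], max=3
Drop 3: T rot3 at col 4 lands with bottom-row=2; cleared 0 line(s) (total 0); column heights now [0 0 1 3 4 5 0], max=5
Drop 4: L rot1 at col 0 lands with bottom-row=0; cleared 0 line(s) (total 0); column heights now [3 1 1 3 4 5 0], max=5

Answer: .......
.......
.......
.......
.......
.......
.....#.
....##.
#..#.#.
#..###.
######.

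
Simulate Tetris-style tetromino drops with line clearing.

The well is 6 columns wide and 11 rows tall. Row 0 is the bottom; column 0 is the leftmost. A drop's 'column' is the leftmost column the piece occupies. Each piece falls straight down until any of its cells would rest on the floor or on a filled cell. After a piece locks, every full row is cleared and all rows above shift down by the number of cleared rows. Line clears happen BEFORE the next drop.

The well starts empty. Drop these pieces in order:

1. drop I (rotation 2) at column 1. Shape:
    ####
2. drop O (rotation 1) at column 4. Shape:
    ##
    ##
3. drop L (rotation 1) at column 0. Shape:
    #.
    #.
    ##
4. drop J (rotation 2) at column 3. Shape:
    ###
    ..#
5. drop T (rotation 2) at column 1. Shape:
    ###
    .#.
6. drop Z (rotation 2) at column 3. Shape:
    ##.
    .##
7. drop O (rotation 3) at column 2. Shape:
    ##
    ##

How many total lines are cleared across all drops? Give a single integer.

Answer: 0

Derivation:
Drop 1: I rot2 at col 1 lands with bottom-row=0; cleared 0 line(s) (total 0); column heights now [0 1 1 1 1 0], max=1
Drop 2: O rot1 at col 4 lands with bottom-row=1; cleared 0 line(s) (total 0); column heights now [0 1 1 1 3 3], max=3
Drop 3: L rot1 at col 0 lands with bottom-row=1; cleared 0 line(s) (total 0); column heights now [4 2 1 1 3 3], max=4
Drop 4: J rot2 at col 3 lands with bottom-row=3; cleared 0 line(s) (total 0); column heights now [4 2 1 5 5 5], max=5
Drop 5: T rot2 at col 1 lands with bottom-row=4; cleared 0 line(s) (total 0); column heights now [4 6 6 6 5 5], max=6
Drop 6: Z rot2 at col 3 lands with bottom-row=5; cleared 0 line(s) (total 0); column heights now [4 6 6 7 7 6], max=7
Drop 7: O rot3 at col 2 lands with bottom-row=7; cleared 0 line(s) (total 0); column heights now [4 6 9 9 7 6], max=9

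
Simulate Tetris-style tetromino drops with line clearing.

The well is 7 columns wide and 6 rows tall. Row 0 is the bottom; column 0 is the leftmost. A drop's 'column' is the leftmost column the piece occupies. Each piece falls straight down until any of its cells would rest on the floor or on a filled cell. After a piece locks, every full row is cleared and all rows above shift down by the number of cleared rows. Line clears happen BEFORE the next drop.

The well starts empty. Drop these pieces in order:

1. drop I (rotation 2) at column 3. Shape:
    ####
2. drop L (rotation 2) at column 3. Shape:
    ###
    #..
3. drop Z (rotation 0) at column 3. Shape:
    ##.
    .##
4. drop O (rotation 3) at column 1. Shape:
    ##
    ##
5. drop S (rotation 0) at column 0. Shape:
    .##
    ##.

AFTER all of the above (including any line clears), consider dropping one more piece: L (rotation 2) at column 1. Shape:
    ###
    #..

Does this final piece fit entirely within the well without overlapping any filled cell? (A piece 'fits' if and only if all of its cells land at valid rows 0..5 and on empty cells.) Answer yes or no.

Answer: yes

Derivation:
Drop 1: I rot2 at col 3 lands with bottom-row=0; cleared 0 line(s) (total 0); column heights now [0 0 0 1 1 1 1], max=1
Drop 2: L rot2 at col 3 lands with bottom-row=1; cleared 0 line(s) (total 0); column heights now [0 0 0 3 3 3 1], max=3
Drop 3: Z rot0 at col 3 lands with bottom-row=3; cleared 0 line(s) (total 0); column heights now [0 0 0 5 5 4 1], max=5
Drop 4: O rot3 at col 1 lands with bottom-row=0; cleared 0 line(s) (total 0); column heights now [0 2 2 5 5 4 1], max=5
Drop 5: S rot0 at col 0 lands with bottom-row=2; cleared 0 line(s) (total 0); column heights now [3 4 4 5 5 4 1], max=5
Test piece L rot2 at col 1 (width 3): heights before test = [3 4 4 5 5 4 1]; fits = True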